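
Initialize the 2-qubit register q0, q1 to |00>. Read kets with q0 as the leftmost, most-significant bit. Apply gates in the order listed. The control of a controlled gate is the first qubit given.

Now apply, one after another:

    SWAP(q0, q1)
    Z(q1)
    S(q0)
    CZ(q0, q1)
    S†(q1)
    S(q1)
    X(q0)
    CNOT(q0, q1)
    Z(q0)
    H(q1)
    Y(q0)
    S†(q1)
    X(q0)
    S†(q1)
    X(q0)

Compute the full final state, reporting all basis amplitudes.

After the circuit, the state carries amplitude sqrt(2)*I/2 on |00>, sqrt(2)*I/2 on |01>, 0 on |10>, 0 on |11>.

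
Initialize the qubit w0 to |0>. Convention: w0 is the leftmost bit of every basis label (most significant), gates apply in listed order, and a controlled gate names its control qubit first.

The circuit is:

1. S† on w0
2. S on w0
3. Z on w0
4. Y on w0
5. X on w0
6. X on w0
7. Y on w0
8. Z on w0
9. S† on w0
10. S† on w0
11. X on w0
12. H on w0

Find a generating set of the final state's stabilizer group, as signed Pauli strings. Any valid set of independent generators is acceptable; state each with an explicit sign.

The final state is stabilized by the group generated by -X; other independent generating sets are equally valid.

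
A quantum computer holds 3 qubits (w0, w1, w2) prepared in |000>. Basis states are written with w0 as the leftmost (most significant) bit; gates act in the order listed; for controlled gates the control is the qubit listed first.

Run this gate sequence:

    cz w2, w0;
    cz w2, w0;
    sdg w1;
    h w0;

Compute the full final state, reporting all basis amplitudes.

The resulting statevector has amplitude sqrt(2)/2 on |000>, sqrt(2)/2 on |100>, and 0 on every other basis state. Key observation: gates 1-2 undo each other exactly, leaving only the rest of the circuit to track.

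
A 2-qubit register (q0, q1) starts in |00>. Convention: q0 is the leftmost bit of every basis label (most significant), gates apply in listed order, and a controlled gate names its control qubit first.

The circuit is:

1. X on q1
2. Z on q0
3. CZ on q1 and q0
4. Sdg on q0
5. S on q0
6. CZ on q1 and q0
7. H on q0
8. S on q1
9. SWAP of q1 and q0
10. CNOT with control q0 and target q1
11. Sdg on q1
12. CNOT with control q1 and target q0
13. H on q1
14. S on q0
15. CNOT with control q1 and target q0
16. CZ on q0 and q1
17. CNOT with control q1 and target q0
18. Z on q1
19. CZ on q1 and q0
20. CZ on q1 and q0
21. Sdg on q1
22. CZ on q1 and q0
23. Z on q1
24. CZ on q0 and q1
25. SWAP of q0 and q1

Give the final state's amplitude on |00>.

|00> carries amplitude 1/2 in the final state. Key observation: steps 3-6 multiply out to the identity, so the circuit reduces to the remaining gates.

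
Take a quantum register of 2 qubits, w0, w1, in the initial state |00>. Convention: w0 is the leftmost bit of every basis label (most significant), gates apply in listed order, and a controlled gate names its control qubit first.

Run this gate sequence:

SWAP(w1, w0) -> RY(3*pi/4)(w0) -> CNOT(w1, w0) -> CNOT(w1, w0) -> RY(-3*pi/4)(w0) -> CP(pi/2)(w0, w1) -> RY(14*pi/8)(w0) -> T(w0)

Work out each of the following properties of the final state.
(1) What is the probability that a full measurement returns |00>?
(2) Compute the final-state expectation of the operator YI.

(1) Outcome |00> occurs with probability sqrt(2)/4 + 1/2. Key observation: steps 2-5 multiply out to the identity, so the circuit reduces to the remaining gates.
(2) In the final state, YI has expectation -1/2.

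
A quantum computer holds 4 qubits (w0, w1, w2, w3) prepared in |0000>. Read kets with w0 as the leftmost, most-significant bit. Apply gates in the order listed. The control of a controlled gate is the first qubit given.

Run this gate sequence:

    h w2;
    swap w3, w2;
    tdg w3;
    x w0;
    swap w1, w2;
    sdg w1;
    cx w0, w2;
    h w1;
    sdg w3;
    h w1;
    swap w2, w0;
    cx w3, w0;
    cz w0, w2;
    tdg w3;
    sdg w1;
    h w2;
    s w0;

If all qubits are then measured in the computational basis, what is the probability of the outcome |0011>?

The probability of measuring |0011> is 1/4.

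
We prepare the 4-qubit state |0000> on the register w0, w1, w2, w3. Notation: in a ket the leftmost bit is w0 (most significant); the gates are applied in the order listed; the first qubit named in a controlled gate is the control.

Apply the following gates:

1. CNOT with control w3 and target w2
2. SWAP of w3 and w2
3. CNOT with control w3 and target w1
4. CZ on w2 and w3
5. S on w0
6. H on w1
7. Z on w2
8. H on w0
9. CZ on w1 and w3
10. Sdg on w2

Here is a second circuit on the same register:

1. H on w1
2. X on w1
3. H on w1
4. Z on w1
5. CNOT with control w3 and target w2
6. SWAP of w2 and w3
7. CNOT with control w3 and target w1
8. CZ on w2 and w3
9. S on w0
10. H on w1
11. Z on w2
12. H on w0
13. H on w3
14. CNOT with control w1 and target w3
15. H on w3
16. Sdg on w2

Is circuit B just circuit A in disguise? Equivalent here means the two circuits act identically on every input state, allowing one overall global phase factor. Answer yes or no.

Yes, they are equivalent — the unitaries differ by at most a global phase.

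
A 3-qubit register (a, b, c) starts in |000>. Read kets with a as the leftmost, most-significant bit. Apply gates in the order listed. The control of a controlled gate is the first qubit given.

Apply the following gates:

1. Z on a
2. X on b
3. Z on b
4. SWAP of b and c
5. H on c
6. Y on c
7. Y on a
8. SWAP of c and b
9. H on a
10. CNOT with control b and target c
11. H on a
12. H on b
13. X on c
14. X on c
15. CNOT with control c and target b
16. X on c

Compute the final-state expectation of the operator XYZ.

In the final state, XYZ has expectation 0. Key observation: gates 13-14 undo each other exactly, leaving only the rest of the circuit to track.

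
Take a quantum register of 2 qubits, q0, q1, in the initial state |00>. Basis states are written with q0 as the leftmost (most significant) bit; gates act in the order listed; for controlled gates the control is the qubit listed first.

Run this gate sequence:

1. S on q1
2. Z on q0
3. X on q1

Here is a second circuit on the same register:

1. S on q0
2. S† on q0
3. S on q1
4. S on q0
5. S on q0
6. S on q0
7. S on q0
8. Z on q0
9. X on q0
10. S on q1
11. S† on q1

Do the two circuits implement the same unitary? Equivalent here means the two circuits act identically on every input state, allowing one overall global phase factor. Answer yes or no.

No: there is an input state on which the two circuits produce genuinely different outputs (not merely differing by a phase).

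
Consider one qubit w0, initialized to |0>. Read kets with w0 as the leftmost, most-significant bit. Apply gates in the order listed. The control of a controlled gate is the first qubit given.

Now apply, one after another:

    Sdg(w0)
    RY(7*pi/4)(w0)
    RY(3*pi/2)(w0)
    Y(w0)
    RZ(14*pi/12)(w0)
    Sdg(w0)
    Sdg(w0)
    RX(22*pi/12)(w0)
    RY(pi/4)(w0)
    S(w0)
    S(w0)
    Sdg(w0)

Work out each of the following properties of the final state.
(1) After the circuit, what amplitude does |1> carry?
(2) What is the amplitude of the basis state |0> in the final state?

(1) The final state's coefficient on |1> equals sqrt(3)*exp(-7*I*pi/12)/8 - sqrt(3)*exp(7*I*pi/12)/8 + sqrt(3)*sqrt(1/2 - sqrt(2)/4)*sqrt(sqrt(2)/4 + 1/2)*exp(-7*I*pi/12)/4 - sqrt(6)*exp(7*I*pi/12)/16 + exp(-7*I*pi/12)/8 - exp(7*I*pi/12)/8 + sqrt(1/2 - sqrt(2)/4)*sqrt(sqrt(2)/4 + 1/2)*exp(-7*I*pi/12)/4 - sqrt(2)*exp(7*I*pi/12)/16 + sqrt(3)*I*exp(7*I*pi/12)/8 + sqrt(3)*I*exp(-7*I*pi/12)/8 + sqrt(3)*I*sqrt(1/2 - sqrt(2)/4)*sqrt(sqrt(2)/4 + 1/2)*exp(-7*I*pi/12)/4 + sqrt(6)*I*exp(-7*I*pi/12)/16 + sqrt(2)*I*exp(7*I*pi/12)/16 + I*sqrt(1/2 - sqrt(2)/4)*sqrt(sqrt(2)/4 + 1/2)*exp(7*I*pi/12)/4 - sqrt(2)*I*exp(-7*I*pi/12)/16 - I*sqrt(1/2 - sqrt(2)/4)*sqrt(sqrt(2)/4 + 1/2)*exp(-7*I*pi/12)/4 - I*exp(-7*I*pi/12)/8 - I*exp(7*I*pi/12)/8 - sqrt(6)*I*exp(7*I*pi/12)/16 - sqrt(3)*I*sqrt(1/2 - sqrt(2)/4)*sqrt(sqrt(2)/4 + 1/2)*exp(7*I*pi/12)/4 + sqrt(1/2 - sqrt(2)/4)*sqrt(sqrt(2)/4 + 1/2)*exp(7*I*pi/12)/4 - sqrt(2)*exp(-7*I*pi/12)/16 - sqrt(6)*exp(-7*I*pi/12)/16 + sqrt(3)*sqrt(1/2 - sqrt(2)/4)*sqrt(sqrt(2)/4 + 1/2)*exp(7*I*pi/12)/4.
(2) The final state's coefficient on |0> equals -sqrt(3)*exp(7*I*pi/12)/8 + sqrt(6)*exp(-7*I*pi/12)/16 - sqrt(6)*exp(7*I*pi/12)/16 + exp(-7*I*pi/12)/8 + sqrt(1/2 - sqrt(2)/4)*sqrt(sqrt(2)/4 + 1/2)*exp(-7*I*pi/12)/4 - sqrt(1/2 - sqrt(2)/4)*sqrt(sqrt(2)/4 + 1/2)*exp(7*I*pi/12)/4 + sqrt(3)*I*exp(7*I*pi/12)/8 + I*exp(7*I*pi/12)/8 - sqrt(2)*I*exp(-7*I*pi/12)/16 - I*sqrt(1/2 - sqrt(2)/4)*sqrt(sqrt(2)/4 + 1/2)*exp(-7*I*pi/12)/4 - sqrt(2)*I*exp(7*I*pi/12)/16 - I*sqrt(1/2 - sqrt(2)/4)*sqrt(sqrt(2)/4 + 1/2)*exp(7*I*pi/12)/4 - I*exp(-7*I*pi/12)/8 - sqrt(6)*I*exp(-7*I*pi/12)/16 - sqrt(6)*I*exp(7*I*pi/12)/16 - sqrt(3)*I*sqrt(1/2 - sqrt(2)/4)*sqrt(sqrt(2)/4 + 1/2)*exp(-7*I*pi/12)/4 - sqrt(3)*I*sqrt(1/2 - sqrt(2)/4)*sqrt(sqrt(2)/4 + 1/2)*exp(7*I*pi/12)/4 - sqrt(3)*I*exp(-7*I*pi/12)/8 + sqrt(2)*exp(7*I*pi/12)/16 - sqrt(2)*exp(-7*I*pi/12)/16 + exp(7*I*pi/12)/8 + sqrt(3)*sqrt(1/2 - sqrt(2)/4)*sqrt(sqrt(2)/4 + 1/2)*exp(7*I*pi/12)/4 - sqrt(3)*sqrt(1/2 - sqrt(2)/4)*sqrt(sqrt(2)/4 + 1/2)*exp(-7*I*pi/12)/4 - sqrt(3)*exp(-7*I*pi/12)/8.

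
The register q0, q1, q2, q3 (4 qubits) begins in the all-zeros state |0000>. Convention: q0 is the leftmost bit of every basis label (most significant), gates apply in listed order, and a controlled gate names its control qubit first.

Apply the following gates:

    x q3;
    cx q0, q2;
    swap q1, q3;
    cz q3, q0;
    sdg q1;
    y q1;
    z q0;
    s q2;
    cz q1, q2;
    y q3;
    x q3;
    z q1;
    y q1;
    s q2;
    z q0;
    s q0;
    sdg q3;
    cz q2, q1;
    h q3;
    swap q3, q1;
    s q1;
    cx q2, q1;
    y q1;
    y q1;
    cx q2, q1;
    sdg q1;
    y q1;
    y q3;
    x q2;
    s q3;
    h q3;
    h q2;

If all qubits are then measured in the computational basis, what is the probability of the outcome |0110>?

The probability of measuring |0110> is 1/8. Key observation: steps 21-26 multiply out to the identity, so the circuit reduces to the remaining gates.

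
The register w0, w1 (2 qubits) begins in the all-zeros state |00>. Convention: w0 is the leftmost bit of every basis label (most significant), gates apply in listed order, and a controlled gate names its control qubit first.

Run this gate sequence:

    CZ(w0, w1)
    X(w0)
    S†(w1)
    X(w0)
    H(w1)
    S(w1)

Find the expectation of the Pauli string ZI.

The observable ZI averages to 1.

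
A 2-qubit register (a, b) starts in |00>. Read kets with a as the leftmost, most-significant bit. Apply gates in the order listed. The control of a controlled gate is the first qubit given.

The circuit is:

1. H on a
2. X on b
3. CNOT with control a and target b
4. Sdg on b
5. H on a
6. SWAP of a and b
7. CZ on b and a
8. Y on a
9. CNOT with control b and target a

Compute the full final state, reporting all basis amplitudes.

The final amplitudes are -1/2 on |00>, -I/2 on |01>, I/2 on |10>, 1/2 on |11>.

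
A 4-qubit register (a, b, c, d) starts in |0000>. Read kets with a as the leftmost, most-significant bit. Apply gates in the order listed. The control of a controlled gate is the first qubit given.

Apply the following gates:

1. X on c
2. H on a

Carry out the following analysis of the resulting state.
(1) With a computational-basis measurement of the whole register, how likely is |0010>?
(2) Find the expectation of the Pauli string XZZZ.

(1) The probability of measuring |0010> is 1/2.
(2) In the final state, XZZZ has expectation -1.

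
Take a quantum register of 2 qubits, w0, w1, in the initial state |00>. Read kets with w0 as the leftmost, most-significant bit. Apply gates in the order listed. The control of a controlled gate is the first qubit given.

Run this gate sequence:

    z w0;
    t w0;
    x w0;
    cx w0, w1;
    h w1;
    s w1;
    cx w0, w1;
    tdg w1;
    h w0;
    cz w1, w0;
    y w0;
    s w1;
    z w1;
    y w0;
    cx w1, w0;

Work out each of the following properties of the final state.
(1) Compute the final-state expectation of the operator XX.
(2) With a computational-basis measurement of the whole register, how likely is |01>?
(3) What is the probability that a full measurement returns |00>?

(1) The observable XX averages to 0.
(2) A full measurement returns |01> with probability 1/4.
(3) The probability of measuring |00> is 1/4.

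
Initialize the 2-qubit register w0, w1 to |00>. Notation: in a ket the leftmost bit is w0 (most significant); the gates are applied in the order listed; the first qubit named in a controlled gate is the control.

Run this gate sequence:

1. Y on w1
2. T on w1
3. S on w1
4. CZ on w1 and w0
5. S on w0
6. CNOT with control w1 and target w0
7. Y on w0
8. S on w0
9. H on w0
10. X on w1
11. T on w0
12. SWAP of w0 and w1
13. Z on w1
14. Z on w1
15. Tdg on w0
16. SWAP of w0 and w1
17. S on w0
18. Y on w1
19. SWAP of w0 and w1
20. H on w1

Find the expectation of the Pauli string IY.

The expectation value of IY is -sqrt(2)/2.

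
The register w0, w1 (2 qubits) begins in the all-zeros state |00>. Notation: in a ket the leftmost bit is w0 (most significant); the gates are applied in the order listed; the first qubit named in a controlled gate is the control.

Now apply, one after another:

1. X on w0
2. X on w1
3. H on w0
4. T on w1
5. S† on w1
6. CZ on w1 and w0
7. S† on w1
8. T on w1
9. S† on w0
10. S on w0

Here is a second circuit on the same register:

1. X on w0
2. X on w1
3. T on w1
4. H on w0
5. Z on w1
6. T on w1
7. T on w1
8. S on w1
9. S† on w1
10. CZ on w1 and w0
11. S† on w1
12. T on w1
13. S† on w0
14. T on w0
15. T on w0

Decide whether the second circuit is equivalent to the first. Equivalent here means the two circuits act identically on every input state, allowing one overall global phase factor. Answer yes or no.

Yes: on every input state the two circuits agree up to one overall phase factor.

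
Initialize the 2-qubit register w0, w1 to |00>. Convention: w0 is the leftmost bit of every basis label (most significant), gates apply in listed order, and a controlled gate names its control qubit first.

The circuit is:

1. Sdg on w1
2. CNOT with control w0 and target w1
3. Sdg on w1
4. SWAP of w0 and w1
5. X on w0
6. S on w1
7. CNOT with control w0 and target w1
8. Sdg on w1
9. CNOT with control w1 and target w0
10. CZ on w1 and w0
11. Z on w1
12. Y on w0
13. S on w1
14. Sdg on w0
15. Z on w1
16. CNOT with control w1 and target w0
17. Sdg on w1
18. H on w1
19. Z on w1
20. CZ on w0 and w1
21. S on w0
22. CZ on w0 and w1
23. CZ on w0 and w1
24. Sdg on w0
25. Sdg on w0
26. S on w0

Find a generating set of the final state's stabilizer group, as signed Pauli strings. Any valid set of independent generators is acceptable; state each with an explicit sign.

The final state is stabilized by the group generated by +IX, +ZI; other independent generating sets are equally valid. Key observation: steps 21-24 multiply out to the identity, so the circuit reduces to the remaining gates.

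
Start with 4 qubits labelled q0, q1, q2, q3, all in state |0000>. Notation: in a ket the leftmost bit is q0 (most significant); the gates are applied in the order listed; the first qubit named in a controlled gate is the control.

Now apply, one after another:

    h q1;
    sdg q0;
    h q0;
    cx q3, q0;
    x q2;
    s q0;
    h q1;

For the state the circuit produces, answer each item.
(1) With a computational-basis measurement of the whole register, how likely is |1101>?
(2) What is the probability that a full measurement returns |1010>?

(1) The probability of measuring |1101> is 0.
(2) The probability of measuring |1010> is 1/2.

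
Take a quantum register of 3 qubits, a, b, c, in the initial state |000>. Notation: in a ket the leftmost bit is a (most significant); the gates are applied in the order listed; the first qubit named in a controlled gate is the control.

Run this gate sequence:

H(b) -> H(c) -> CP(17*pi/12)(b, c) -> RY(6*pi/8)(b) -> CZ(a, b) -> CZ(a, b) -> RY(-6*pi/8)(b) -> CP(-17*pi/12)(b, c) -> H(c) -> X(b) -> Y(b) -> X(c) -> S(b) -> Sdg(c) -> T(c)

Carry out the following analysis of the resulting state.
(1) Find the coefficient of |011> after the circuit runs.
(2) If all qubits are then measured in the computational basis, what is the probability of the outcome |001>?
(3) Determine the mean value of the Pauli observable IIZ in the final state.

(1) The final state's coefficient on |011> equals sqrt(2)*exp(3*I*pi/4)/2. Key observation: steps 2-9 multiply out to the identity, so the circuit reduces to the remaining gates.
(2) The probability of measuring |001> is 1/2.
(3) The expectation value of IIZ is -1.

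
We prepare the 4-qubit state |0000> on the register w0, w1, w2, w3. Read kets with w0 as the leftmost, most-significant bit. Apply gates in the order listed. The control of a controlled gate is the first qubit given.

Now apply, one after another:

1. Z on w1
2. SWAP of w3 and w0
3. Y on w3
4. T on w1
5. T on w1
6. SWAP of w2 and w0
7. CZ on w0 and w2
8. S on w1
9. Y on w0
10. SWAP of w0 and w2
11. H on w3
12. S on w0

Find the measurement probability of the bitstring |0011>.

The probability of measuring |0011> is 1/2.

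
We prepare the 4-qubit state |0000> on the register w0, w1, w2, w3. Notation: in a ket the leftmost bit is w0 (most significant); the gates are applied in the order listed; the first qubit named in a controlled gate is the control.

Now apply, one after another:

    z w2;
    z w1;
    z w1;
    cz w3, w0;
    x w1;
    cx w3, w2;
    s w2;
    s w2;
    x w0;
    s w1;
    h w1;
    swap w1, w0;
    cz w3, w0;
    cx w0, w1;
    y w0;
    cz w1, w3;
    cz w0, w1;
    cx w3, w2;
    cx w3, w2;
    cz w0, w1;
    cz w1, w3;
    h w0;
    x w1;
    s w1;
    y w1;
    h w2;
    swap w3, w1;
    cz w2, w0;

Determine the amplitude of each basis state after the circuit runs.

The resulting statevector has amplitude -sqrt(2)/4 on |0000>, -sqrt(2)*I/4 on |0001>, -sqrt(2)/4 on |0010>, -sqrt(2)*I/4 on |0011>, 0 on |0100>, 0 on |0101>, 0 on |0110>, 0 on |0111>, -sqrt(2)/4 on |1000>, sqrt(2)*I/4 on |1001>, sqrt(2)/4 on |1010>, -sqrt(2)*I/4 on |1011>, 0 on |1100>, 0 on |1101>, 0 on |1110>, 0 on |1111>.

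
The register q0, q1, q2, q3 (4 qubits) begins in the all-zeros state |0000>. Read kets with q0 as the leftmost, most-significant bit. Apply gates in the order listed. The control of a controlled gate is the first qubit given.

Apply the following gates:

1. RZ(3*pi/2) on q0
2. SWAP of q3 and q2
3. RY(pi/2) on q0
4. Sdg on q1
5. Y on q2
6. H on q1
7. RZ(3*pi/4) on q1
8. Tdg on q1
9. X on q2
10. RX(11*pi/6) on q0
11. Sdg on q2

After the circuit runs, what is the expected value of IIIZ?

The observable IIIZ averages to 1.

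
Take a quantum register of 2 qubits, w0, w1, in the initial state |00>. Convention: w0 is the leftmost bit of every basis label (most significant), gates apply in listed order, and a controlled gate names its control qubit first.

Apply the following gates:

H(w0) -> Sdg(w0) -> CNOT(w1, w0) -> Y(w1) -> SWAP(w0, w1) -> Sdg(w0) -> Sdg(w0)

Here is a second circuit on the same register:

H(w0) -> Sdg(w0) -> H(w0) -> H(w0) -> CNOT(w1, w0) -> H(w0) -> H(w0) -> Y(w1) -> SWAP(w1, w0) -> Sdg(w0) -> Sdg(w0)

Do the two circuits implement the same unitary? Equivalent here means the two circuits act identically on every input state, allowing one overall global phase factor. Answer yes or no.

Yes — the two circuits implement the same unitary up to a global phase.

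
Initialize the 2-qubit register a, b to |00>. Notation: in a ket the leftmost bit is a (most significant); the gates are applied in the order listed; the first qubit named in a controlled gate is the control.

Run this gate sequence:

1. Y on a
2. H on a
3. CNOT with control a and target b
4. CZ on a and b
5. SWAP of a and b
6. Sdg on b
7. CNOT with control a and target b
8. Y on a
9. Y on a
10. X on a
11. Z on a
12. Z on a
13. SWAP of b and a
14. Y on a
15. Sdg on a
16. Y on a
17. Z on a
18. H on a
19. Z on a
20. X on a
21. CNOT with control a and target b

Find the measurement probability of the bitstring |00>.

Outcome |00> occurs with probability 1/4.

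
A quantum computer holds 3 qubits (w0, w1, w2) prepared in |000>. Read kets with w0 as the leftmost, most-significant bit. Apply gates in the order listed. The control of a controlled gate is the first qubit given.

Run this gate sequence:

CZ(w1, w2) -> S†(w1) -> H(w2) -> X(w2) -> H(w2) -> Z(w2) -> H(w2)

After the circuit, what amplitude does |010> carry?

The amplitude on |010> is 0. Key observation: the block from step 3 through step 6 cancels to the identity and can be dropped.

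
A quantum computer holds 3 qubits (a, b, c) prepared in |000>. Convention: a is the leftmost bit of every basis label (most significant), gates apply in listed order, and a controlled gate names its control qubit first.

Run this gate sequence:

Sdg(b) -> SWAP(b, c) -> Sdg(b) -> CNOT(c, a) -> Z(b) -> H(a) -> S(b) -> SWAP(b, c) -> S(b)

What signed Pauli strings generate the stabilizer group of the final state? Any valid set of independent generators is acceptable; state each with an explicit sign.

One valid set of independent stabilizer generators is +XII, +IZI, +IIZ (any independent generating set of the same group is equally correct).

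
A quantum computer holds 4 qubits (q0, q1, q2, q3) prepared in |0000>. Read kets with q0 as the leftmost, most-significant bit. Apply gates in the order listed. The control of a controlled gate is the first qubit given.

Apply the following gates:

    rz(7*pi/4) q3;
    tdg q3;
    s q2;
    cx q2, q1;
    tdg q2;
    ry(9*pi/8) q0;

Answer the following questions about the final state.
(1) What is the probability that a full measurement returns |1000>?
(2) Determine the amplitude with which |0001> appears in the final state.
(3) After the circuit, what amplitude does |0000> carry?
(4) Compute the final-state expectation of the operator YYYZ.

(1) A full measurement returns |1000> with probability sin(7*pi/16)**2.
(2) |0001> carries amplitude 0 in the final state.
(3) The amplitude on |0000> is exp(I*pi/8)*sin(pi/16).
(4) The expectation value of YYYZ is 0.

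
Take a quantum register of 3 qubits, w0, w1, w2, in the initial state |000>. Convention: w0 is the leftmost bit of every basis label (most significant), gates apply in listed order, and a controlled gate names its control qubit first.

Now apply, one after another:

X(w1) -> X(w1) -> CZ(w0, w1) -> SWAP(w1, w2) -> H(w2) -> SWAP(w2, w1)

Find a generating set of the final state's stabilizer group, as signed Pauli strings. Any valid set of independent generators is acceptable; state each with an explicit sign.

One valid set of independent stabilizer generators is +IXI, +ZII, +IIZ (any independent generating set of the same group is equally correct).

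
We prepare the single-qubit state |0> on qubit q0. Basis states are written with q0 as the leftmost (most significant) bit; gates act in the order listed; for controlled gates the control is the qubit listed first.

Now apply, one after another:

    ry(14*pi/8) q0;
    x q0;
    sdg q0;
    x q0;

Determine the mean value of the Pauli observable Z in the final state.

In the final state, Z has expectation sqrt(2)/2.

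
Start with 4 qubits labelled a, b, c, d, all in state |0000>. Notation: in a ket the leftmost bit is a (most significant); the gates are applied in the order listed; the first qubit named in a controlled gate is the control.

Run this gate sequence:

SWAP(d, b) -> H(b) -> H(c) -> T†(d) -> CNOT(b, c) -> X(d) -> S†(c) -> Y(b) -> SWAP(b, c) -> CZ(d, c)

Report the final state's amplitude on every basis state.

The resulting statevector has amplitude -I/2 on |0001>, -I/2 on |0011>, -1/2 on |0101>, -1/2 on |0111>, and 0 on every other basis state.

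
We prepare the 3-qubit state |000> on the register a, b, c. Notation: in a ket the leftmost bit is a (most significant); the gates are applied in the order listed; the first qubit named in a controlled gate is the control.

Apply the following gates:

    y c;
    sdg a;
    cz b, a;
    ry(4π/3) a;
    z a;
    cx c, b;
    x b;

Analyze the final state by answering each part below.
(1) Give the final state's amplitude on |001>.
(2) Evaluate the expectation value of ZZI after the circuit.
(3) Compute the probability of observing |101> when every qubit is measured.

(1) The amplitude on |001> is -I/2.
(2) In the final state, ZZI has expectation -1/2.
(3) Outcome |101> occurs with probability 3/4.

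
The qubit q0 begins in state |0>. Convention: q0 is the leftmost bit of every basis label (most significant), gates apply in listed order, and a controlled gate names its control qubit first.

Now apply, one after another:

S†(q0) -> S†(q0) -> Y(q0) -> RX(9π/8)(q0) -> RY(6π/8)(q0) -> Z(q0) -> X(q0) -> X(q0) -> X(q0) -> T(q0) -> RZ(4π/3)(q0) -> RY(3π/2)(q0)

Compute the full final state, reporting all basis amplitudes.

The final amplitudes are sqrt(2)*sqrt(sqrt(2)/4 + 1/2)*exp(-2*I*pi/3)*sin(7*pi/16)/2 - sqrt(2)*sqrt(1/2 - sqrt(2)/4)*exp(11*I*pi/12)*sin(7*pi/16)/2 - sqrt(2)*I*sqrt(1/2 - sqrt(2)/4)*exp(-2*I*pi/3)*cos(7*pi/16)/2 - sqrt(2)*I*sqrt(sqrt(2)/4 + 1/2)*exp(11*I*pi/12)*cos(7*pi/16)/2 on |0>, -sqrt(2)*sqrt(1/2 - sqrt(2)/4)*exp(11*I*pi/12)*sin(7*pi/16)/2 + sqrt(2)*I*sqrt(1/2 - sqrt(2)/4)*exp(-2*I*pi/3)*cos(7*pi/16)/2 - sqrt(2)*I*sqrt(sqrt(2)/4 + 1/2)*exp(11*I*pi/12)*cos(7*pi/16)/2 - sqrt(2)*sqrt(sqrt(2)/4 + 1/2)*exp(-2*I*pi/3)*sin(7*pi/16)/2 on |1>. Key observation: steps 7-8 multiply out to the identity, so the circuit reduces to the remaining gates.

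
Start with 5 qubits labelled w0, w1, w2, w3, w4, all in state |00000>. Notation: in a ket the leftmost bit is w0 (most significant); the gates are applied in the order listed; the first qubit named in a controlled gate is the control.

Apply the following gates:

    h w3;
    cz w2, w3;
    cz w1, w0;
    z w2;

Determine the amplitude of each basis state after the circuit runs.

The final amplitudes are sqrt(2)/2 on |00000>, sqrt(2)/2 on |00010>, and 0 on every other basis state.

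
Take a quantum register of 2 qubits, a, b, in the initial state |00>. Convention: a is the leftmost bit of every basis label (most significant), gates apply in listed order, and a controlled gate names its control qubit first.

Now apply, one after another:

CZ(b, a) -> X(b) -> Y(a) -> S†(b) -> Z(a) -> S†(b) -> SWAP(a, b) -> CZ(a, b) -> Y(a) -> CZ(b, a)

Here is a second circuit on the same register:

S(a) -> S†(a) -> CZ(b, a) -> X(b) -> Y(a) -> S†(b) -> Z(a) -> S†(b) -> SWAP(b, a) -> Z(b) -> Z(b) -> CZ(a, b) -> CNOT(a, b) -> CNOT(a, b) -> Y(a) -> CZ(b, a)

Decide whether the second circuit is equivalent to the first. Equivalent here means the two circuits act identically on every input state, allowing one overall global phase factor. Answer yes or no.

Yes, they are equivalent — the unitaries differ by at most a global phase.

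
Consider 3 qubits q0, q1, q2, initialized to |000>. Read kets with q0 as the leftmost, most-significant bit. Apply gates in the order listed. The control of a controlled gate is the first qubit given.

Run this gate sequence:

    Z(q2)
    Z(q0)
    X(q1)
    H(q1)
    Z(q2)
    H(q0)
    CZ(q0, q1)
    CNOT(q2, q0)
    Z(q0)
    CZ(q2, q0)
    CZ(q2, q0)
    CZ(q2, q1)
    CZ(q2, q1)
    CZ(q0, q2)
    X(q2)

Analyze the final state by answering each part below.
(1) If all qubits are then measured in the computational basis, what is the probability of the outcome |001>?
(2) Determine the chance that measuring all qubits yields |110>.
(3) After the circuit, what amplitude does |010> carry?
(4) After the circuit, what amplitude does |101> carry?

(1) The probability of measuring |001> is 1/4. Key observation: gates 12-13 undo each other exactly, leaving only the rest of the circuit to track.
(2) Outcome |110> occurs with probability 0.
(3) The amplitude on |010> is 0.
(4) The final state's coefficient on |101> equals -1/2.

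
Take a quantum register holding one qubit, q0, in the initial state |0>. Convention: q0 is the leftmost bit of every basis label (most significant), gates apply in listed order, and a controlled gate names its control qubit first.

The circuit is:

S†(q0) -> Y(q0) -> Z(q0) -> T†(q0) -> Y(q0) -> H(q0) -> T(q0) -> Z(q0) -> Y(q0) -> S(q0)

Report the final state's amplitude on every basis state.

The final amplitudes are -sqrt(2)*I/2 on |0>, -sqrt(2)*exp(3*I*pi/4)/2 on |1>.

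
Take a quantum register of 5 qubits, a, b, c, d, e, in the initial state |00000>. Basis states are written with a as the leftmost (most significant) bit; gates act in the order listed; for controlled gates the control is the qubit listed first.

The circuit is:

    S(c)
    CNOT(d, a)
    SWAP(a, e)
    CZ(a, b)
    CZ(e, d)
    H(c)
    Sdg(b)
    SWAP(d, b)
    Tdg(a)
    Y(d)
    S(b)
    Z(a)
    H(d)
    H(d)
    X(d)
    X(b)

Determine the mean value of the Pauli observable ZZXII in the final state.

The observable ZZXII averages to -1. Key observation: gates 13-14 undo each other exactly, leaving only the rest of the circuit to track.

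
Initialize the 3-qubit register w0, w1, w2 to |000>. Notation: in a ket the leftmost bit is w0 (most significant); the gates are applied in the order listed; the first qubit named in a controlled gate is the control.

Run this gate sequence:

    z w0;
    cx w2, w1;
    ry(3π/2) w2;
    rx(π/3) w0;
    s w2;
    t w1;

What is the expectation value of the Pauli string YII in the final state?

The observable YII averages to -sqrt(3)/2.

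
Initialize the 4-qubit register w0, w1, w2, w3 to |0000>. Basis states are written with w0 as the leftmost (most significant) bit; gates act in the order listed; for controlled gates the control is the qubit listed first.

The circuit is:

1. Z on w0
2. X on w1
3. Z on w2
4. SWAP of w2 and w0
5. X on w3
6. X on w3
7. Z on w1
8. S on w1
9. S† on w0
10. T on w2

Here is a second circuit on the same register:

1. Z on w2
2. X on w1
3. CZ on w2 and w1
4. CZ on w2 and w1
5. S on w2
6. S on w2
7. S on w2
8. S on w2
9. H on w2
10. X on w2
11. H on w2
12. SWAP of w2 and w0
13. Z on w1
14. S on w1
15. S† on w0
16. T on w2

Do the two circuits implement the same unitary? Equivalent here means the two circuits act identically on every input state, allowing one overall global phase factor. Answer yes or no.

No, they are not equivalent — no single phase factor reconciles the two unitaries.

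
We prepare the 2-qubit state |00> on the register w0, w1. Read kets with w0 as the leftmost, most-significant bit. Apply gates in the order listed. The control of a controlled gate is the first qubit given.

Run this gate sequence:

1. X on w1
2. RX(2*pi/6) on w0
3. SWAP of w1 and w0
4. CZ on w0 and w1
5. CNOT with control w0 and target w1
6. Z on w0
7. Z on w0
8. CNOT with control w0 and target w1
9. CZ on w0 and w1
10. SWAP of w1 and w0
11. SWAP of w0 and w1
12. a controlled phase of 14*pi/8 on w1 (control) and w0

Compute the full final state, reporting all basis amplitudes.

The resulting statevector has amplitude 0 on |00>, 0 on |01>, sqrt(3)/2 on |10>, -exp(I*pi/4)/2 on |11>. Key observation: gates 3-10 undo each other exactly, leaving only the rest of the circuit to track.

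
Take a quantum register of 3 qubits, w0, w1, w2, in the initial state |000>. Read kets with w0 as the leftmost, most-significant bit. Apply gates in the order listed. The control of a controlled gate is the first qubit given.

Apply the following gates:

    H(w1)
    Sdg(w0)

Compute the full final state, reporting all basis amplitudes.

After the circuit, the state carries amplitude sqrt(2)/2 on |000>, sqrt(2)/2 on |010>, and 0 on every other basis state.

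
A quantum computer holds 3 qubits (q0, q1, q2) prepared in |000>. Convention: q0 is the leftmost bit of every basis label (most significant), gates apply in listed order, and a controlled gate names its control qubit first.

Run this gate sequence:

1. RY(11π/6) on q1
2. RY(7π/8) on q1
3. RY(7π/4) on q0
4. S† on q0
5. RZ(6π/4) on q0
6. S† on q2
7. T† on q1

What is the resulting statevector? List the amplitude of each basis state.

The resulting statevector has amplitude sqrt(6)*sqrt(sqrt(2)/4 + 1/2)*exp(-3*I*pi/4)*sin(7*pi/16)/4 + sqrt(6)*sqrt(sqrt(2)/4 + 1/2)*exp(-3*I*pi/4)*cos(7*pi/16)/4 + sqrt(2)*sqrt(sqrt(2)/4 + 1/2)*exp(-3*I*pi/4)*cos(7*pi/16)/4 - sqrt(2)*sqrt(sqrt(2)/4 + 1/2)*exp(-3*I*pi/4)*sin(7*pi/16)/4 on |000>, 0 on |001>, -sqrt(6)*sqrt(sqrt(2)/4 + 1/2)*sin(7*pi/16)/4 - sqrt(2)*sqrt(sqrt(2)/4 + 1/2)*sin(7*pi/16)/4 - sqrt(2)*sqrt(sqrt(2)/4 + 1/2)*cos(7*pi/16)/4 + sqrt(6)*sqrt(sqrt(2)/4 + 1/2)*cos(7*pi/16)/4 on |010>, 0 on |011>, sqrt(6)*I*sqrt(1/2 - sqrt(2)/4)*exp(3*I*pi/4)*sin(7*pi/16)/4 + sqrt(6)*I*sqrt(1/2 - sqrt(2)/4)*exp(3*I*pi/4)*cos(7*pi/16)/4 + sqrt(2)*I*sqrt(1/2 - sqrt(2)/4)*exp(3*I*pi/4)*cos(7*pi/16)/4 - sqrt(2)*I*sqrt(1/2 - sqrt(2)/4)*exp(3*I*pi/4)*sin(7*pi/16)/4 on |100>, 0 on |101>, -sqrt(6)*sqrt(1/2 - sqrt(2)/4)*sin(7*pi/16)/4 - sqrt(2)*sqrt(1/2 - sqrt(2)/4)*sin(7*pi/16)/4 - sqrt(2)*sqrt(1/2 - sqrt(2)/4)*cos(7*pi/16)/4 + sqrt(6)*sqrt(1/2 - sqrt(2)/4)*cos(7*pi/16)/4 on |110>, 0 on |111>.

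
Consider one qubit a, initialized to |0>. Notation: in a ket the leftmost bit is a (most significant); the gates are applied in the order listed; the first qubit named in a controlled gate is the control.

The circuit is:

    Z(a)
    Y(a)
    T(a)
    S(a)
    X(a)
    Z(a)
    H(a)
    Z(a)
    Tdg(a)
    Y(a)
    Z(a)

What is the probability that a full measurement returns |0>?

Outcome |0> occurs with probability 1/2.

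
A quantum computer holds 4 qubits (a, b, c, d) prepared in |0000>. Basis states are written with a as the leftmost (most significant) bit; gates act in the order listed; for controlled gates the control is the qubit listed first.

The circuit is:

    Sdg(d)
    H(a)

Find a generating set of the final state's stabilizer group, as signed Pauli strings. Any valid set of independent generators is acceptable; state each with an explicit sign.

The stabilizer group can be generated by +XIII, +IZII, +IIZI, +IIIZ, among other valid generating sets.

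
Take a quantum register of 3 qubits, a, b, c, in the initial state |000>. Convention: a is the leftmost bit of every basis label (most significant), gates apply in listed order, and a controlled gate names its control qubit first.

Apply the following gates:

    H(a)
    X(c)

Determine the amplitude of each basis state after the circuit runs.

The resulting statevector has amplitude sqrt(2)/2 on |001>, sqrt(2)/2 on |101>, and 0 on every other basis state.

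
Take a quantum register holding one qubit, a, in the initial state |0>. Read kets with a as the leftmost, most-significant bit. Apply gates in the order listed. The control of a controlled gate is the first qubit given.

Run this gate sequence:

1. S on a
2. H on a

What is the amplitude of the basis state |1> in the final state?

The final state's coefficient on |1> equals sqrt(2)/2.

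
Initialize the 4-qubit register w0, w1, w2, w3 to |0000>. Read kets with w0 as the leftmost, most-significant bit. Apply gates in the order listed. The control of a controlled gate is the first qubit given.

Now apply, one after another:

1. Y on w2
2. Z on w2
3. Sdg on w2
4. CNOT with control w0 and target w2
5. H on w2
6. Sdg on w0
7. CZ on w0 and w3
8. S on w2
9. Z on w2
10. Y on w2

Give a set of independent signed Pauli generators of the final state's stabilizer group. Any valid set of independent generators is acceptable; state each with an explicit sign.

One valid set of independent stabilizer generators is +IIYI, +ZIII, +IZII, +IIIZ (any independent generating set of the same group is equally correct).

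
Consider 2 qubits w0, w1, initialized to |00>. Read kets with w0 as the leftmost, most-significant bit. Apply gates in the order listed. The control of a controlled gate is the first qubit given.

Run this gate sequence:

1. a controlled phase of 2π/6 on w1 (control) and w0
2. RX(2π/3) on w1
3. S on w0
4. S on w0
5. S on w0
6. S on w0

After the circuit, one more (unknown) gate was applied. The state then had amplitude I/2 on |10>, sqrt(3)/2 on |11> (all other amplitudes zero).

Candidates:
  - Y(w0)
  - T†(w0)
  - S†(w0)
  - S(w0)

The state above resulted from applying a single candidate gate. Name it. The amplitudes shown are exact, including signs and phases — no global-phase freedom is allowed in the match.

It was Y(w0) that produced the state shown.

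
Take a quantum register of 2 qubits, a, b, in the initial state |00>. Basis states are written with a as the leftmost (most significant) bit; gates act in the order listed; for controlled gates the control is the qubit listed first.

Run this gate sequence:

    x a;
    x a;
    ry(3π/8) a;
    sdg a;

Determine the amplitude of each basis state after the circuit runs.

After the circuit, the state carries amplitude cos(3*pi/16) on |00>, 0 on |01>, -I*sin(3*pi/16) on |10>, 0 on |11>. Key observation: gates 1-2 undo each other exactly, leaving only the rest of the circuit to track.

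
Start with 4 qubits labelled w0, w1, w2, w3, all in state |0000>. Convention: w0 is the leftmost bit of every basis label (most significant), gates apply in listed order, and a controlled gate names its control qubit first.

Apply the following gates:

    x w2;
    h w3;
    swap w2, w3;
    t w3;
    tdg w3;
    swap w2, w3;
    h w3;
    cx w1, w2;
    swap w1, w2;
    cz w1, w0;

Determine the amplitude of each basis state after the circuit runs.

The final amplitudes are 1 on |0100>, and 0 on every other basis state. Key observation: gates 2-7 undo each other exactly, leaving only the rest of the circuit to track.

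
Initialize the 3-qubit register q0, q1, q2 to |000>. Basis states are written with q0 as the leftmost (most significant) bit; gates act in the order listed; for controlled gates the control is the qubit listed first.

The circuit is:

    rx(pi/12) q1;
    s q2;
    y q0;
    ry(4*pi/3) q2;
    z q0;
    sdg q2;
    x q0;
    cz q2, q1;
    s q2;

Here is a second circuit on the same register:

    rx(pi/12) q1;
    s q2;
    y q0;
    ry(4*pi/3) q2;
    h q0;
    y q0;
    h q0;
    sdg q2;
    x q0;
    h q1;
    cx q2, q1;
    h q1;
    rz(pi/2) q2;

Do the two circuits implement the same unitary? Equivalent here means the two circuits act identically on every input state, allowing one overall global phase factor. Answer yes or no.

No — the two circuits implement different unitaries, even allowing a global phase.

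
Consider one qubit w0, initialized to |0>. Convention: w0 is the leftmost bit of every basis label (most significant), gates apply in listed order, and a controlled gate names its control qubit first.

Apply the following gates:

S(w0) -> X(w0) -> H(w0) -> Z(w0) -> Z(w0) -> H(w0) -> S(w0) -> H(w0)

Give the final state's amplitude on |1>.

The final state's coefficient on |1> equals -sqrt(2)*I/2. Key observation: gates 3-6 undo each other exactly, leaving only the rest of the circuit to track.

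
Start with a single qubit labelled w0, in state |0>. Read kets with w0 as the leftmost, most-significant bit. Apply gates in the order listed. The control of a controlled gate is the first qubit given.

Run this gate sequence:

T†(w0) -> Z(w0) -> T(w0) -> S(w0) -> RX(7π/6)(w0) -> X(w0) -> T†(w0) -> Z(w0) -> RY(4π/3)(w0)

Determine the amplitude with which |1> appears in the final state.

The amplitude on |1> is (-sqrt(2) + sqrt(6) + (sqrt(6) + 3*sqrt(2))*exp(3*I*pi/4))*exp(3*I*pi/4)/8.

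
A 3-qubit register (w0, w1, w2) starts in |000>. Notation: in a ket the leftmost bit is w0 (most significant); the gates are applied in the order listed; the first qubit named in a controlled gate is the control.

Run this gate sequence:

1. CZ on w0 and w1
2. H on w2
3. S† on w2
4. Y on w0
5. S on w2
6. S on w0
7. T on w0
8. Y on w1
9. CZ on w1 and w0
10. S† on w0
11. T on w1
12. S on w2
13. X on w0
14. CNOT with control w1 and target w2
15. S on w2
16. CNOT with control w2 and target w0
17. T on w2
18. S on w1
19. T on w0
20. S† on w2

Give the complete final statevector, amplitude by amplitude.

The resulting statevector has amplitude -sqrt(2)*I/2 on |010>, -sqrt(2)*I/2 on |111>, and 0 on every other basis state.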